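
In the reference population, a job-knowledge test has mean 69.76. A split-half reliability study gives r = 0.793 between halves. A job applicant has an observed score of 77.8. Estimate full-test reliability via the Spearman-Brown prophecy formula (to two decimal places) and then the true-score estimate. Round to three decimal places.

Spearman-Brown: ρ = 2r/(1 + r) = 2(0.793)/(1 + 0.793) = 1.5860/1.793 = 0.8846 → 0.88
T̂ = ρX + (1 − ρ)μ
  = 0.88 × 77.8 + 0.12 × 69.76
  = 68.464 + 8.3712
  = 76.8352
  ≈ 76.835

76.835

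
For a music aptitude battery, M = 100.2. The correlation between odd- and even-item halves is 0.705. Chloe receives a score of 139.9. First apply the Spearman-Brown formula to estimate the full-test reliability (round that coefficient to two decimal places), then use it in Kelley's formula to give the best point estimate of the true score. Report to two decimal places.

133.15

Spearman-Brown: ρ = 2r/(1 + r) = 2(0.705)/(1 + 0.705) = 1.4100/1.705 = 0.8270 → 0.83
Regress the observed score toward the mean by the unreliability: T̂ = 0.83·139.9 + 0.17·100.2 = 116.117 + 17.034 = 133.151.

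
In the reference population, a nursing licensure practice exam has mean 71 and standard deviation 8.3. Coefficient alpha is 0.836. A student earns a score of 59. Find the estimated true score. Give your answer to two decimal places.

Kelley's formula gives T̂ = 0.836·59 + 0.164·71 = 49.324 + 11.644 = 60.968.

60.97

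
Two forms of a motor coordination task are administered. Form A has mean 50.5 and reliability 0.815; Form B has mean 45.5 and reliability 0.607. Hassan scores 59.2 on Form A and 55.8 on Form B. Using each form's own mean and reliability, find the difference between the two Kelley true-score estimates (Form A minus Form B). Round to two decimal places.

T̂_A = 0.815(59.2) + 0.185(50.5) = 57.5905
T̂_B = 0.607(55.8) + 0.393(45.5) = 51.7521
T̂_A − T̂_B = 5.8384

5.84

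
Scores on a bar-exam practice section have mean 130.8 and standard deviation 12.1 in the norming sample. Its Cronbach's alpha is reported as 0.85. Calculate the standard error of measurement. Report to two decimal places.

SEM = SD · √(1 − ρ) = 12.1 × √0.15 = 12.1 × 0.3873 = 4.686

4.69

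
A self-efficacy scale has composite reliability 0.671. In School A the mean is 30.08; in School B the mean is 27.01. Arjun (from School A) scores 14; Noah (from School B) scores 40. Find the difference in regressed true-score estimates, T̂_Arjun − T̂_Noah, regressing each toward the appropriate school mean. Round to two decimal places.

T̂_Arjun = 0.671(14) + 0.329(30.08) = 19.2903
T̂_Noah = 0.671(40) + 0.329(27.01) = 35.7263
Difference = 19.2903 − 35.7263 = -16.4360

-16.44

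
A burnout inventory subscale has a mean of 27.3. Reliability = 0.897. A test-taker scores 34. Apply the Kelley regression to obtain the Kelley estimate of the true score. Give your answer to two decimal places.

33.31

T̂ = 0.897(34) + 0.103(27.3) = 30.498 + 2.8119 = 33.310 → 33.31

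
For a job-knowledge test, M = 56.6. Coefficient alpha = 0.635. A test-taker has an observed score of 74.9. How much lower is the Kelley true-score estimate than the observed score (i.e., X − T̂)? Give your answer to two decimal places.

T̂ = 0.635(74.9) + 0.365(56.6) = 47.5615 + 20.6590 = 68.2205 → 68.221
X − T̂ = 74.9 − 68.221 = 6.680 → 6.68

6.68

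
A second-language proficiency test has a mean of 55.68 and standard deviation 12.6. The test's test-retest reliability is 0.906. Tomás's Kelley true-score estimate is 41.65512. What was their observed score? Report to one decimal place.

40.2

T̂ = ρX + (1 − ρ)μ  ⇒  X = (T̂ − (1 − ρ)μ) / ρ
X = (41.65512 − 0.094 × 55.68) / 0.906 = (41.65512 − 5.23392) / 0.906 = 36.42120 / 0.906 = 40.200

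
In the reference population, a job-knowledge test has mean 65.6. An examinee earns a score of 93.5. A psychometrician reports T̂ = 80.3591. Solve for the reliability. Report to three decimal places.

0.529

T̂ = ρX + (1 − ρ)μ  ⇒  T̂ − μ = ρ(X − μ)
ρ = (T̂ − μ)/(X − μ) = (80.3591 − 65.6) / (93.5 − 65.6) = 14.7591 / 27.9 = 0.52900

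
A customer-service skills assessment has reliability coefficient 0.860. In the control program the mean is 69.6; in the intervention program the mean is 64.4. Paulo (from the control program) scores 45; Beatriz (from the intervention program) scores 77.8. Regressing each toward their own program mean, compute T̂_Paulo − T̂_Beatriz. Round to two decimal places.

-27.48

T̂_Paulo = 0.860(45) + 0.140(69.6) = 48.4440
T̂_Beatriz = 0.860(77.8) + 0.140(64.4) = 75.9240
Difference = 48.4440 − 75.9240 = -27.4800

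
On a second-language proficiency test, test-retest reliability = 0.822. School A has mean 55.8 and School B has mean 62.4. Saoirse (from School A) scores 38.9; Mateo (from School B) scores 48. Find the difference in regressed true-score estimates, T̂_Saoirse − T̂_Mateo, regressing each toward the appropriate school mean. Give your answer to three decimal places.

-8.655

T̂_Saoirse = 0.822(38.9) + 0.178(55.8) = 41.90820
T̂_Mateo = 0.822(48) + 0.178(62.4) = 50.56320
Difference = 41.90820 − 50.56320 = -8.65500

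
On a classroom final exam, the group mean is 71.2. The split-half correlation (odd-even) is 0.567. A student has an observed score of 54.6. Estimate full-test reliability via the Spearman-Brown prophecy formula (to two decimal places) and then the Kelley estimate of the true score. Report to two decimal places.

Spearman-Brown: ρ = 2r/(1 + r) = 2(0.567)/(1 + 0.567) = 1.1340/1.567 = 0.7237 → 0.72
T̂ = 0.72(54.6) + 0.28(71.2) = 39.312 + 19.936 = 59.248 → 59.25

59.25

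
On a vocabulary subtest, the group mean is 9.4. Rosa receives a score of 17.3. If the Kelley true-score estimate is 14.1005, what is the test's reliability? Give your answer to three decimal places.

T̂ = ρX + (1 − ρ)μ  ⇒  T̂ − μ = ρ(X − μ)
ρ = (T̂ − μ)/(X − μ) = (14.1005 − 9.4) / (17.3 − 9.4) = 4.7005 / 7.9 = 0.59500

0.595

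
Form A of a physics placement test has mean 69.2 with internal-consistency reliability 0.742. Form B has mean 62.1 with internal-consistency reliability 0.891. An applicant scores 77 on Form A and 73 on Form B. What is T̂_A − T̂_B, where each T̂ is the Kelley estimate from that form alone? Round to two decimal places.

3.18

T̂_A = 0.742(77) + 0.258(69.2) = 74.9876
T̂_B = 0.891(73) + 0.109(62.1) = 71.8119
T̂_A − T̂_B = 3.1757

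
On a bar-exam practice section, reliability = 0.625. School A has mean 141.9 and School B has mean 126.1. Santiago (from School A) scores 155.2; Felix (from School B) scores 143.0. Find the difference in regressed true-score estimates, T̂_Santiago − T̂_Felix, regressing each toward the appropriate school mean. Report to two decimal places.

T̂_Santiago = 0.625(155.2) + 0.375(141.9) = 150.2125
T̂_Felix = 0.625(143.0) + 0.375(126.1) = 136.6625
Difference = 150.2125 − 136.6625 = 13.5500

13.55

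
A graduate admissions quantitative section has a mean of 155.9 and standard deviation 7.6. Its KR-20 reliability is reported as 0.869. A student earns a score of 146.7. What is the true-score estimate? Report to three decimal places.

147.905

T̂ = ρX + (1 − ρ)μ
  = 0.869 × 146.7 + 0.131 × 155.9
  = 127.4823 + 20.4229
  = 147.9052
  ≈ 147.905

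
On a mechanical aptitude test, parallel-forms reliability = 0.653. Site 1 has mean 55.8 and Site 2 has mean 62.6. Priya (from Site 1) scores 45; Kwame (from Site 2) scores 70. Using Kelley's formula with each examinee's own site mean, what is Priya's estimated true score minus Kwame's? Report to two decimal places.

T̂_Priya = 0.653(45) + 0.347(55.8) = 48.7476
T̂_Kwame = 0.653(70) + 0.347(62.6) = 67.4322
Difference = 48.7476 − 67.4322 = -18.6846

-18.68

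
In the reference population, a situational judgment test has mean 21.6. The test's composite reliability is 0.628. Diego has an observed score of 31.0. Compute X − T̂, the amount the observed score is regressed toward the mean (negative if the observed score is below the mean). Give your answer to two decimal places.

T̂ = 0.628(31.0) + 0.372(21.6) = 19.4680 + 8.0352 = 27.5032 → 27.503
X − T̂ = 31.0 − 27.503 = 3.497 → 3.50

3.50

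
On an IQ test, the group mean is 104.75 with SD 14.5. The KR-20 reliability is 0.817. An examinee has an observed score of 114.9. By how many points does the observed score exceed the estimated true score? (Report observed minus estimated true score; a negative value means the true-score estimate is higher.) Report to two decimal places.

1.86

T̂ = 0.817(114.9) + 0.183(104.75) = 93.8733 + 19.16925 = 113.0426 → 113.043
X − T̂ = 114.9 − 113.043 = 1.857 → 1.86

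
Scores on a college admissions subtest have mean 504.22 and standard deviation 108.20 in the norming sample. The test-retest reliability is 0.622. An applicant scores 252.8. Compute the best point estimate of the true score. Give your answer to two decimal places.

347.84

T̂ = ρX + (1 − ρ)μ
  = 0.622 × 252.8 + 0.378 × 504.22
  = 157.2416 + 190.59516
  = 347.837
  ≈ 347.84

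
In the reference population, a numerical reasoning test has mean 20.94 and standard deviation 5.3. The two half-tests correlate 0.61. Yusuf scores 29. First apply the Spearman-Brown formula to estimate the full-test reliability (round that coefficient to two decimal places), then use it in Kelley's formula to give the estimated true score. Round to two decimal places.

Spearman-Brown: ρ = 2r/(1 + r) = 2(0.61)/(1 + 0.61) = 1.220/1.61 = 0.7578 → 0.76
T̂ = ρX + (1 − ρ)μ
  = 0.76 × 29 + 0.24 × 20.94
  = 22.04 + 5.0256
  = 27.066
  ≈ 27.07

27.07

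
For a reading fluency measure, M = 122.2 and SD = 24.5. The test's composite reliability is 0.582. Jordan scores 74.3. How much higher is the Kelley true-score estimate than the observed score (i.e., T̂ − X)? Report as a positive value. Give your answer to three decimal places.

20.022

T̂ = 0.582(74.3) + 0.418(122.2) = 43.2426 + 51.0796 = 94.32220 → 94.3222
T̂ − X = 94.3222 − 74.3 = 20.0222 → 20.022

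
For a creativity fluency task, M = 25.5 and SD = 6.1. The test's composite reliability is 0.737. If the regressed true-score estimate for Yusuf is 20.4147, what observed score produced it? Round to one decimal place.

18.6

T̂ = ρX + (1 − ρ)μ  ⇒  X = (T̂ − (1 − ρ)μ) / ρ
X = (20.4147 − 0.263 × 25.5) / 0.737 = (20.4147 − 6.7065) / 0.737 = 13.7082 / 0.737 = 18.600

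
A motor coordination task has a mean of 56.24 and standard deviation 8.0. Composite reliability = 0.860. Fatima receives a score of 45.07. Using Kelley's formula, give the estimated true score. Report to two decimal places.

46.63

T̂ = ρX + (1 − ρ)μ
  = 0.860 × 45.07 + 0.140 × 56.24
  = 38.76020 + 7.87360
  = 46.634
  ≈ 46.63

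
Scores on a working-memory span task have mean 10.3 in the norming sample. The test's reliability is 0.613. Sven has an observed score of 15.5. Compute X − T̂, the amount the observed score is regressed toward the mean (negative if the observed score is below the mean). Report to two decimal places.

Kelley's formula gives T̂ = 0.613·15.5 + 0.387·10.3 = 9.5015 + 3.9861 = 13.4876.
X − T̂ = 15.5 − 13.488 = 2.012 → 2.01

2.01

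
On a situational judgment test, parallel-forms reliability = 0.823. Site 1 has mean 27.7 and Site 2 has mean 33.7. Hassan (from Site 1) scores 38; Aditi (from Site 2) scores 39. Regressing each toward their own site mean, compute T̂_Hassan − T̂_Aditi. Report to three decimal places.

T̂_Hassan = 0.823(38) + 0.177(27.7) = 36.17690
T̂_Aditi = 0.823(39) + 0.177(33.7) = 38.06190
Difference = 36.17690 − 38.06190 = -1.88500

-1.885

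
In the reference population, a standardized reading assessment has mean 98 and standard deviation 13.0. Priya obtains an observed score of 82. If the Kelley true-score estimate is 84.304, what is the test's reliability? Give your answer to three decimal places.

T̂ = ρX + (1 − ρ)μ  ⇒  T̂ − μ = ρ(X − μ)
ρ = (T̂ − μ)/(X − μ) = (84.304 − 98) / (82 − 98) = -13.696 / -16.0 = 0.85600

0.856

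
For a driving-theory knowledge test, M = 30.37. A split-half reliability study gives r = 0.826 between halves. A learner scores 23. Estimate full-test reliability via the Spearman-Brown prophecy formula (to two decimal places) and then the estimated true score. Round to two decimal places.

Spearman-Brown: ρ = 2r/(1 + r) = 2(0.826)/(1 + 0.826) = 1.6520/1.826 = 0.9047 → 0.90
T̂ = 0.90(23) + 0.10(30.37) = 20.70 + 3.0370 = 23.737 → 23.74

23.74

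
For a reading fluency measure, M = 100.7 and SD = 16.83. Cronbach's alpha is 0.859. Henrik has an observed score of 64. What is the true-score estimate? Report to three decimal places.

T̂ = 0.859(64) + 0.141(100.7) = 54.976 + 14.1987 = 69.1747 → 69.175

69.175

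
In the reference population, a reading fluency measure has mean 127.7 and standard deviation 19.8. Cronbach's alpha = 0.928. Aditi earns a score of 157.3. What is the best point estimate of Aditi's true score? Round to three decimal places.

T̂ = 0.928(157.3) + 0.072(127.7) = 145.9744 + 9.1944 = 155.1688 → 155.169

155.169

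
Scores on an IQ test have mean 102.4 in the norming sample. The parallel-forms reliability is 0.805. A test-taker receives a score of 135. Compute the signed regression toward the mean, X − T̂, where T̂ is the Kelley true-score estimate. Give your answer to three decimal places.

T̂ = 0.805(135) + 0.195(102.4) = 108.675 + 19.9680 = 128.64300 → 128.6430
X − T̂ = 135 − 128.6430 = 6.3570 → 6.357

6.357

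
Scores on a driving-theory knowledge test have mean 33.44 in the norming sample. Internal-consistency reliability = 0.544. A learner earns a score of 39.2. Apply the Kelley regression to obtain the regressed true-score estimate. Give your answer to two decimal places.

36.57

T̂ = ρX + (1 − ρ)μ
  = 0.544 × 39.2 + 0.456 × 33.44
  = 21.3248 + 15.24864
  = 36.573
  ≈ 36.57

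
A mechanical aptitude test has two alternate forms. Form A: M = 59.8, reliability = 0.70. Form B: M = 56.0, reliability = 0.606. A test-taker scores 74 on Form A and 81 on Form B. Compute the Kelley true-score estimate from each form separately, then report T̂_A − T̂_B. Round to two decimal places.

T̂_A = 0.70(74) + 0.30(59.8) = 69.7400
T̂_B = 0.606(81) + 0.394(56.0) = 71.1500
T̂_A − T̂_B = -1.4100

-1.41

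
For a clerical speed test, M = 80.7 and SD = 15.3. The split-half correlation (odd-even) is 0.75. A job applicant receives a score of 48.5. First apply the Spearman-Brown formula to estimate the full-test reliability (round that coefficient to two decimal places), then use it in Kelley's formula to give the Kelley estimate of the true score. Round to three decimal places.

Spearman-Brown: ρ = 2r/(1 + r) = 2(0.75)/(1 + 0.75) = 1.500/1.75 = 0.8571 → 0.86
Regress the observed score toward the mean by the unreliability: T̂ = 0.86·48.5 + 0.14·80.7 = 41.710 + 11.298 = 53.0080.

53.008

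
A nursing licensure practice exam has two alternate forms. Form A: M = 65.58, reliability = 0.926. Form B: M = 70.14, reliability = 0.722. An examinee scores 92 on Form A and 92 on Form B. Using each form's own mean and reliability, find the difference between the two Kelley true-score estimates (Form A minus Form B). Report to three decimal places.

T̂_A = 0.926(92) + 0.074(65.58) = 90.04492
T̂_B = 0.722(92) + 0.278(70.14) = 85.92292
T̂_A − T̂_B = 4.12200

4.122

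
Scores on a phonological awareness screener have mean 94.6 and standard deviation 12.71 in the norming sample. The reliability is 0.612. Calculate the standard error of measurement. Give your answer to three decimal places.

SEM = SD · √(1 − ρ) = 12.71 × √0.388 = 12.71 × 0.6229 = 7.9170

7.917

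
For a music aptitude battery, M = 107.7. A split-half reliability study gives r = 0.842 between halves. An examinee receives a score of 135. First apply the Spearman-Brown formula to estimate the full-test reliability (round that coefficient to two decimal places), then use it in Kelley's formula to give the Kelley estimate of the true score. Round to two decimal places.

Spearman-Brown: ρ = 2r/(1 + r) = 2(0.842)/(1 + 0.842) = 1.6840/1.842 = 0.9142 → 0.91
T̂ = 0.91(135) + 0.09(107.7) = 122.85 + 9.693 = 132.543 → 132.54

132.54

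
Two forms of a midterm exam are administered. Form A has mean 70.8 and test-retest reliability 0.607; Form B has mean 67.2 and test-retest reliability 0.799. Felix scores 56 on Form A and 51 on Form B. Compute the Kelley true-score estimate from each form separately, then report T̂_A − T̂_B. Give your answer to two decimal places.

7.56

T̂_A = 0.607(56) + 0.393(70.8) = 61.8164
T̂_B = 0.799(51) + 0.201(67.2) = 54.2562
T̂_A − T̂_B = 7.5602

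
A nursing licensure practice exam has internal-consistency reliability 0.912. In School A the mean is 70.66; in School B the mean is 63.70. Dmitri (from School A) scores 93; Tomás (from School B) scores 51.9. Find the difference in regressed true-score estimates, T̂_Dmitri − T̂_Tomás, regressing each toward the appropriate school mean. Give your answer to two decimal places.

T̂_Dmitri = 0.912(93) + 0.088(70.66) = 91.0341
T̂_Tomás = 0.912(51.9) + 0.088(63.70) = 52.9384
Difference = 91.0341 − 52.9384 = 38.0957

38.10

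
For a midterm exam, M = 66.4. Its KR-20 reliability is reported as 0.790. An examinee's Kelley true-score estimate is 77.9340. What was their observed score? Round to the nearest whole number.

81

T̂ = ρX + (1 − ρ)μ  ⇒  X = (T̂ − (1 − ρ)μ) / ρ
X = (77.9340 − 0.210 × 66.4) / 0.790 = (77.9340 − 13.9440) / 0.790 = 63.9900 / 0.790 = 81.00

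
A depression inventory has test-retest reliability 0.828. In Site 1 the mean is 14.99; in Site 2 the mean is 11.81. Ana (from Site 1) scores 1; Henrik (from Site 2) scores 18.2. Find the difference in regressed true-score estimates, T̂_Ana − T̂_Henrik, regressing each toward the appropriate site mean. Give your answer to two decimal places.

T̂_Ana = 0.828(1) + 0.172(14.99) = 3.4063
T̂_Henrik = 0.828(18.2) + 0.172(11.81) = 17.1009
Difference = 3.4063 − 17.1009 = -13.6946

-13.69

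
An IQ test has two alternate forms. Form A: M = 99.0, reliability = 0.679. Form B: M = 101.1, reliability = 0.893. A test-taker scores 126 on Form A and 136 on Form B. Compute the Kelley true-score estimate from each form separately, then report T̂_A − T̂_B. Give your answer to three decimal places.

-14.933

T̂_A = 0.679(126) + 0.321(99.0) = 117.33300
T̂_B = 0.893(136) + 0.107(101.1) = 132.26570
T̂_A − T̂_B = -14.93270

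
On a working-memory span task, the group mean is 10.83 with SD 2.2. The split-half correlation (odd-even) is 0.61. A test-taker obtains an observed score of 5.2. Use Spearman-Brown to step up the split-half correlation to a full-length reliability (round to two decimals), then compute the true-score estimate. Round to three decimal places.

6.551

Spearman-Brown: ρ = 2r/(1 + r) = 2(0.61)/(1 + 0.61) = 1.220/1.61 = 0.7578 → 0.76
Regress the observed score toward the mean by the unreliability: T̂ = 0.76·5.2 + 0.24·10.83 = 3.952 + 2.5992 = 6.5512.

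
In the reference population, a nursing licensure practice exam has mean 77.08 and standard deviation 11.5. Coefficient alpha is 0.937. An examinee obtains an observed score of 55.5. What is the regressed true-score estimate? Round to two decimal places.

Kelley's formula gives T̂ = 0.937·55.5 + 0.063·77.08 = 52.0035 + 4.85604 = 56.860.

56.86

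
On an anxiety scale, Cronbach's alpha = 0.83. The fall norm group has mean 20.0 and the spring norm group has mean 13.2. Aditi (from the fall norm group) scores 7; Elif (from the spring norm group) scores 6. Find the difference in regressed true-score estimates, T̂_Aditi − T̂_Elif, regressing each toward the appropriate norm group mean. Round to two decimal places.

T̂_Aditi = 0.83(7) + 0.17(20.0) = 9.2100
T̂_Elif = 0.83(6) + 0.17(13.2) = 7.2240
Difference = 9.2100 − 7.2240 = 1.9860

1.99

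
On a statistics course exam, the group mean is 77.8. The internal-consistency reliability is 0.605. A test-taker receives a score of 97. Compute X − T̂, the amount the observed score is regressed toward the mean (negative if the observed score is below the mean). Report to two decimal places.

T̂ = 0.605(97) + 0.395(77.8) = 58.685 + 30.7310 = 89.4160 → 89.416
X − T̂ = 97 − 89.416 = 7.584 → 7.58

7.58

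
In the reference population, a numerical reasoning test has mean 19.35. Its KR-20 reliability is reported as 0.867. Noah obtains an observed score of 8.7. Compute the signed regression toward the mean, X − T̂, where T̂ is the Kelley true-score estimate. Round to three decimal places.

T̂ = ρX + (1 − ρ)μ
  = 0.867 × 8.7 + 0.133 × 19.35
  = 7.5429 + 2.57355
  = 10.11645
  ≈ 10.1165
X − T̂ = 8.7 − 10.1165 = -1.4165 → -1.416

-1.416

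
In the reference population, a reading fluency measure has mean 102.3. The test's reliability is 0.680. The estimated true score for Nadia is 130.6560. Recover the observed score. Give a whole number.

T̂ = ρX + (1 − ρ)μ  ⇒  X = (T̂ − (1 − ρ)μ) / ρ
X = (130.6560 − 0.320 × 102.3) / 0.680 = (130.6560 − 32.7360) / 0.680 = 97.9200 / 0.680 = 144.00

144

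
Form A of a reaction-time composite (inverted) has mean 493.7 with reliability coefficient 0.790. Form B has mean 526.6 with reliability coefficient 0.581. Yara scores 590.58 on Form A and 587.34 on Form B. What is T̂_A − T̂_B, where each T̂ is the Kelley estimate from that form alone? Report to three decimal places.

8.345

T̂_A = 0.790(590.58) + 0.210(493.7) = 570.23520
T̂_B = 0.581(587.34) + 0.419(526.6) = 561.88994
T̂_A − T̂_B = 8.34526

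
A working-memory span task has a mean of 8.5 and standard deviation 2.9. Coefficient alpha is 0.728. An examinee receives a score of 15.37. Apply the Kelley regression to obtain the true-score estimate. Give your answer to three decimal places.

13.501

T̂ = 0.728(15.37) + 0.272(8.5) = 11.18936 + 2.3120 = 13.5014 → 13.501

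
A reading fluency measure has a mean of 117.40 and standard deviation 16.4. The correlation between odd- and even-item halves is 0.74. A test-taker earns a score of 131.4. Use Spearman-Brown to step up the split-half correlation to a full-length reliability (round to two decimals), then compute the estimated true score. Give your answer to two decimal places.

129.30

Spearman-Brown: ρ = 2r/(1 + r) = 2(0.74)/(1 + 0.74) = 1.480/1.74 = 0.8506 → 0.85
T̂ = 0.85(131.4) + 0.15(117.40) = 111.690 + 17.6100 = 129.300 → 129.30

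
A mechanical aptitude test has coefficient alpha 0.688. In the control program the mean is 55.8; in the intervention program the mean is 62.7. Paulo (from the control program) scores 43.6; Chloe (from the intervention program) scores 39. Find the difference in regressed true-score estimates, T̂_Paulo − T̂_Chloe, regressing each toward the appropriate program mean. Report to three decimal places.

T̂_Paulo = 0.688(43.6) + 0.312(55.8) = 47.40640
T̂_Chloe = 0.688(39) + 0.312(62.7) = 46.39440
Difference = 47.40640 − 46.39440 = 1.01200

1.012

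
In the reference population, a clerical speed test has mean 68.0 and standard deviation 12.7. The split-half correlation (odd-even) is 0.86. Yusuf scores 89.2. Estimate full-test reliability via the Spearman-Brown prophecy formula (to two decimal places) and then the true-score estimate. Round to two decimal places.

Spearman-Brown: ρ = 2r/(1 + r) = 2(0.86)/(1 + 0.86) = 1.720/1.86 = 0.9247 → 0.92
T̂ = ρX + (1 − ρ)μ
  = 0.92 × 89.2 + 0.08 × 68.0
  = 82.064 + 5.440
  = 87.504
  ≈ 87.50

87.50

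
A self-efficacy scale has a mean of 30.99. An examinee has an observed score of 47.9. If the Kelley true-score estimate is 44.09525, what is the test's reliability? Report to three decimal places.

0.775

T̂ = ρX + (1 − ρ)μ  ⇒  T̂ − μ = ρ(X − μ)
ρ = (T̂ − μ)/(X − μ) = (44.09525 − 30.99) / (47.9 − 30.99) = 13.10525 / 16.91 = 0.77500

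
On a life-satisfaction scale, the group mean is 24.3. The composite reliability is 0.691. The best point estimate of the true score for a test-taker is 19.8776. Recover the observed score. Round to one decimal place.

17.9

T̂ = ρX + (1 − ρ)μ  ⇒  X = (T̂ − (1 − ρ)μ) / ρ
X = (19.8776 − 0.309 × 24.3) / 0.691 = (19.8776 − 7.5087) / 0.691 = 12.3689 / 0.691 = 17.900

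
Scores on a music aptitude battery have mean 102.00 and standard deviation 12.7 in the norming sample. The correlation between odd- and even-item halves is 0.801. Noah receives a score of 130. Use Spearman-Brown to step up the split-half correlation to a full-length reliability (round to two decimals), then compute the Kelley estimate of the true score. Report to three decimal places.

126.920

Spearman-Brown: ρ = 2r/(1 + r) = 2(0.801)/(1 + 0.801) = 1.6020/1.801 = 0.8895 → 0.89
Kelley's formula gives T̂ = 0.89·130 + 0.11·102.00 = 115.70 + 11.2200 = 126.9200.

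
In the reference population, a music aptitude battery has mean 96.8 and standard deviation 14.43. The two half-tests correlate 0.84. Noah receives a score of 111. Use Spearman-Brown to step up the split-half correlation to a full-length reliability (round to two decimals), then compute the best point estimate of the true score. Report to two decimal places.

109.72

Spearman-Brown: ρ = 2r/(1 + r) = 2(0.84)/(1 + 0.84) = 1.680/1.84 = 0.9130 → 0.91
T̂ = ρX + (1 − ρ)μ
  = 0.91 × 111 + 0.09 × 96.8
  = 101.01 + 8.712
  = 109.722
  ≈ 109.72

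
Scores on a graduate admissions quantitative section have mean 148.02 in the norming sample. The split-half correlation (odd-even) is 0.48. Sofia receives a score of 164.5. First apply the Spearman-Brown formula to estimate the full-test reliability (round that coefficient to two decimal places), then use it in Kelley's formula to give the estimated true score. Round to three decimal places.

Spearman-Brown: ρ = 2r/(1 + r) = 2(0.48)/(1 + 0.48) = 0.960/1.48 = 0.6486 → 0.65
T̂ = 0.65(164.5) + 0.35(148.02) = 106.925 + 51.8070 = 158.7320 → 158.732

158.732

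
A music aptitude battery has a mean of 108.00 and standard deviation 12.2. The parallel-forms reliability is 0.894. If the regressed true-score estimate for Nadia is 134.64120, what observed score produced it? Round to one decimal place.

T̂ = ρX + (1 − ρ)μ  ⇒  X = (T̂ − (1 − ρ)μ) / ρ
X = (134.64120 − 0.106 × 108.00) / 0.894 = (134.64120 − 11.44800) / 0.894 = 123.19320 / 0.894 = 137.800

137.8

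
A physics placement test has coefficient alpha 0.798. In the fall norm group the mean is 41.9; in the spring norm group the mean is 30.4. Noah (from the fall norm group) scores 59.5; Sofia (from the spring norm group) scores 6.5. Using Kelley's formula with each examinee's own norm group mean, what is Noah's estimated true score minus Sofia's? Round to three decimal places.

44.617

T̂_Noah = 0.798(59.5) + 0.202(41.9) = 55.94480
T̂_Sofia = 0.798(6.5) + 0.202(30.4) = 11.32780
Difference = 55.94480 − 11.32780 = 44.61700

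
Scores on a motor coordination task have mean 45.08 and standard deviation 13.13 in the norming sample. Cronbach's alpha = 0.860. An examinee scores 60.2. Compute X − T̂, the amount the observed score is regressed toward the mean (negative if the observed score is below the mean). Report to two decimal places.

2.12

T̂ = ρX + (1 − ρ)μ
  = 0.860 × 60.2 + 0.140 × 45.08
  = 51.7720 + 6.31120
  = 58.0832
  ≈ 58.083
X − T̂ = 60.2 − 58.083 = 2.117 → 2.12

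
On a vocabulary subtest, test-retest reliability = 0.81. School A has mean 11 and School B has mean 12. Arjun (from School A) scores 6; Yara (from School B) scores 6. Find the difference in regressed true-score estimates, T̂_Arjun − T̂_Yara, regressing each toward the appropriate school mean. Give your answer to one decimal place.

-0.2

T̂_Arjun = 0.81(6) + 0.19(11) = 6.950
T̂_Yara = 0.81(6) + 0.19(12) = 7.140
Difference = 6.950 − 7.140 = -0.190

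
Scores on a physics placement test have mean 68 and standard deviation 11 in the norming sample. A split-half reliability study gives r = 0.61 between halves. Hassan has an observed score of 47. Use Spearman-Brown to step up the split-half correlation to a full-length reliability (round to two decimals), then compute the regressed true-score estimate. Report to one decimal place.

Spearman-Brown: ρ = 2r/(1 + r) = 2(0.61)/(1 + 0.61) = 1.220/1.61 = 0.7578 → 0.76
Regress the observed score toward the mean by the unreliability: T̂ = 0.76·47 + 0.24·68 = 35.72 + 16.32 = 52.04.

52.0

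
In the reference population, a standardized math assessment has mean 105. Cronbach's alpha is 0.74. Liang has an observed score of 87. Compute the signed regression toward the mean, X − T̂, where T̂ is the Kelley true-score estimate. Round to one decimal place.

T̂ = ρX + (1 − ρ)μ
  = 0.74 × 87 + 0.26 × 105
  = 64.38 + 27.30
  = 91.680
  ≈ 91.68
X − T̂ = 87 − 91.68 = -4.68 → -4.7

-4.7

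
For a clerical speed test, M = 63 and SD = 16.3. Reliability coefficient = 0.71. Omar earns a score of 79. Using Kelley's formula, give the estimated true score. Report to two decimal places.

T̂ = 0.71(79) + 0.29(63) = 56.09 + 18.27 = 74.360 → 74.36

74.36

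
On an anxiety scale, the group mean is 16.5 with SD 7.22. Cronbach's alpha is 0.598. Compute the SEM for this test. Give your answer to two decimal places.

4.58

SEM = SD · √(1 − ρ) = 7.22 × √0.402 = 7.22 × 0.6340 = 4.578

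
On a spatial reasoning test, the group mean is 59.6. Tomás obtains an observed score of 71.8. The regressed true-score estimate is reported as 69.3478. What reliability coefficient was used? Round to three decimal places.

0.799

T̂ = ρX + (1 − ρ)μ  ⇒  T̂ − μ = ρ(X − μ)
ρ = (T̂ − μ)/(X − μ) = (69.3478 − 59.6) / (71.8 − 59.6) = 9.7478 / 12.2 = 0.79900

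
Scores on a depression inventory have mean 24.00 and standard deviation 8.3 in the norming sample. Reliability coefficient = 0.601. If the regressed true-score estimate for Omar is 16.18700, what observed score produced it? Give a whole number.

11

T̂ = ρX + (1 − ρ)μ  ⇒  X = (T̂ − (1 − ρ)μ) / ρ
X = (16.18700 − 0.399 × 24.00) / 0.601 = (16.18700 − 9.57600) / 0.601 = 6.61100 / 0.601 = 11.00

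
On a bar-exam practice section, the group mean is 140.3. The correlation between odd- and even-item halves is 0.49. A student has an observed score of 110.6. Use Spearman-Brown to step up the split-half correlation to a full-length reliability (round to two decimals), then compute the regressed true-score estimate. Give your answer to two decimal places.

120.70

Spearman-Brown: ρ = 2r/(1 + r) = 2(0.49)/(1 + 0.49) = 0.980/1.49 = 0.6577 → 0.66
T̂ = ρX + (1 − ρ)μ
  = 0.66 × 110.6 + 0.34 × 140.3
  = 72.996 + 47.702
  = 120.698
  ≈ 120.70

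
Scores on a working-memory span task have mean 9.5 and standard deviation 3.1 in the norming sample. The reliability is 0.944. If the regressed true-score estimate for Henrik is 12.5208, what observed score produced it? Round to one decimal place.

12.7

T̂ = ρX + (1 − ρ)μ  ⇒  X = (T̂ − (1 − ρ)μ) / ρ
X = (12.5208 − 0.056 × 9.5) / 0.944 = (12.5208 − 0.5320) / 0.944 = 11.9888 / 0.944 = 12.700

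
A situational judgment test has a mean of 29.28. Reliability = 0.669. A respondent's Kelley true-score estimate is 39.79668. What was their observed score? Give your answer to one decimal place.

T̂ = ρX + (1 − ρ)μ  ⇒  X = (T̂ − (1 − ρ)μ) / ρ
X = (39.79668 − 0.331 × 29.28) / 0.669 = (39.79668 − 9.69168) / 0.669 = 30.10500 / 0.669 = 45.000

45.0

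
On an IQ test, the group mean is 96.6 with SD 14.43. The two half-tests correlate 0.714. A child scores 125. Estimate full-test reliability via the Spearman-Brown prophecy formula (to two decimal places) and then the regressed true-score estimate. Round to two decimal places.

120.17

Spearman-Brown: ρ = 2r/(1 + r) = 2(0.714)/(1 + 0.714) = 1.4280/1.714 = 0.8331 → 0.83
T̂ = ρX + (1 − ρ)μ
  = 0.83 × 125 + 0.17 × 96.6
  = 103.75 + 16.422
  = 120.172
  ≈ 120.17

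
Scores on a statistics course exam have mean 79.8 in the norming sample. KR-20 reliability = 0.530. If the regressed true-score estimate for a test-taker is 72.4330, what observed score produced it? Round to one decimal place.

65.9

T̂ = ρX + (1 − ρ)μ  ⇒  X = (T̂ − (1 − ρ)μ) / ρ
X = (72.4330 − 0.470 × 79.8) / 0.530 = (72.4330 − 37.5060) / 0.530 = 34.9270 / 0.530 = 65.900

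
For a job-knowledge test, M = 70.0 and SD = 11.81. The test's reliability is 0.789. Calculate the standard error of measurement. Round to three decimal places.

5.425

SEM = SD · √(1 − ρ) = 11.81 × √0.211 = 11.81 × 0.4593 = 5.4249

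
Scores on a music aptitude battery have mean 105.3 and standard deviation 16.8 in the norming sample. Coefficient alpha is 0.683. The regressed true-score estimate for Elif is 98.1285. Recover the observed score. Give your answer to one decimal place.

94.8

T̂ = ρX + (1 − ρ)μ  ⇒  X = (T̂ − (1 − ρ)μ) / ρ
X = (98.1285 − 0.317 × 105.3) / 0.683 = (98.1285 − 33.3801) / 0.683 = 64.7484 / 0.683 = 94.800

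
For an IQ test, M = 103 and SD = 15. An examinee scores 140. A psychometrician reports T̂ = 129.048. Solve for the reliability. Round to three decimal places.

T̂ = ρX + (1 − ρ)μ  ⇒  T̂ − μ = ρ(X − μ)
ρ = (T̂ − μ)/(X − μ) = (129.048 − 103) / (140 − 103) = 26.048 / 37.0 = 0.70400

0.704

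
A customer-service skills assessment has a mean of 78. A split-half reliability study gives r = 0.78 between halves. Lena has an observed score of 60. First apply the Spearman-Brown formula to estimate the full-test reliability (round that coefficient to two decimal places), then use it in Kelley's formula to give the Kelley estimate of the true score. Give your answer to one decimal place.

62.2

Spearman-Brown: ρ = 2r/(1 + r) = 2(0.78)/(1 + 0.78) = 1.560/1.78 = 0.8764 → 0.88
T̂ = ρX + (1 − ρ)μ
  = 0.88 × 60 + 0.12 × 78
  = 52.80 + 9.36
  = 62.16
  ≈ 62.2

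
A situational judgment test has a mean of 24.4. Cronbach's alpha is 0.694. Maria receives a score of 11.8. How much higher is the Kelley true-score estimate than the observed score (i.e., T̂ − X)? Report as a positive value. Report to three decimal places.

T̂ = 0.694(11.8) + 0.306(24.4) = 8.1892 + 7.4664 = 15.65560 → 15.6556
T̂ − X = 15.6556 − 11.8 = 3.8556 → 3.856

3.856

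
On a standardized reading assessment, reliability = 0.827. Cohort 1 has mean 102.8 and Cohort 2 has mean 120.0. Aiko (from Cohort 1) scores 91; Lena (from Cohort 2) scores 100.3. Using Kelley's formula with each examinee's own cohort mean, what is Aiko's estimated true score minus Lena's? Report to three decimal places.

-10.667

T̂_Aiko = 0.827(91) + 0.173(102.8) = 93.04140
T̂_Lena = 0.827(100.3) + 0.173(120.0) = 103.70810
Difference = 93.04140 − 103.70810 = -10.66670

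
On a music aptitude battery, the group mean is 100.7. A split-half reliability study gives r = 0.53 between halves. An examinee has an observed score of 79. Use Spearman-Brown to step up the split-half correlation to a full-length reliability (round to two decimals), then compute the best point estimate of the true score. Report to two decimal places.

Spearman-Brown: ρ = 2r/(1 + r) = 2(0.53)/(1 + 0.53) = 1.060/1.53 = 0.6928 → 0.69
Regress the observed score toward the mean by the unreliability: T̂ = 0.69·79 + 0.31·100.7 = 54.51 + 31.217 = 85.727.

85.73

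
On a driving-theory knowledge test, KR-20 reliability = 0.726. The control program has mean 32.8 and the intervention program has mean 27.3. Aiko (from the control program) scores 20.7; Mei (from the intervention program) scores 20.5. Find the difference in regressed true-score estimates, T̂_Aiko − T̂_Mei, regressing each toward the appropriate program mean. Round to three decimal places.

1.652

T̂_Aiko = 0.726(20.7) + 0.274(32.8) = 24.01540
T̂_Mei = 0.726(20.5) + 0.274(27.3) = 22.36320
Difference = 24.01540 − 22.36320 = 1.65220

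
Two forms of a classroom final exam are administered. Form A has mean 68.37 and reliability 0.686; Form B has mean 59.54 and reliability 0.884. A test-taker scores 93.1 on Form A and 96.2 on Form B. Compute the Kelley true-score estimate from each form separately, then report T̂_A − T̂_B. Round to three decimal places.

T̂_A = 0.686(93.1) + 0.314(68.37) = 85.33478
T̂_B = 0.884(96.2) + 0.116(59.54) = 91.94744
T̂_A − T̂_B = -6.61266

-6.613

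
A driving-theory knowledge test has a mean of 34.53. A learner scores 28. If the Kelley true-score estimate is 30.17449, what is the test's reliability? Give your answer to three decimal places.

T̂ = ρX + (1 − ρ)μ  ⇒  T̂ − μ = ρ(X − μ)
ρ = (T̂ − μ)/(X − μ) = (30.17449 − 34.53) / (28 − 34.53) = -4.35551 / -6.53 = 0.66700

0.667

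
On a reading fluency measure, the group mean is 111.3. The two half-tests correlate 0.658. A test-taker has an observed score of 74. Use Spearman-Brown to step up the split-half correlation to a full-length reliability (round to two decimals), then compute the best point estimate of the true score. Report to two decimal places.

81.83

Spearman-Brown: ρ = 2r/(1 + r) = 2(0.658)/(1 + 0.658) = 1.3160/1.658 = 0.7937 → 0.79
T̂ = 0.79(74) + 0.21(111.3) = 58.46 + 23.373 = 81.833 → 81.83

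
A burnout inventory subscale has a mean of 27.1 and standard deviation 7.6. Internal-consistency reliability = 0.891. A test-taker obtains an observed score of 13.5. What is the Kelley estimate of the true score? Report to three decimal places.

T̂ = ρX + (1 − ρ)μ
  = 0.891 × 13.5 + 0.109 × 27.1
  = 12.0285 + 2.9539
  = 14.9824
  ≈ 14.982

14.982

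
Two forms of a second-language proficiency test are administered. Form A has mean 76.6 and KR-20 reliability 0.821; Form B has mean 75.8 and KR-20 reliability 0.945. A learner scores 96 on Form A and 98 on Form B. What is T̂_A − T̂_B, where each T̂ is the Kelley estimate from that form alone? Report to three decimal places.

T̂_A = 0.821(96) + 0.179(76.6) = 92.52740
T̂_B = 0.945(98) + 0.055(75.8) = 96.77900
T̂_A − T̂_B = -4.25160

-4.252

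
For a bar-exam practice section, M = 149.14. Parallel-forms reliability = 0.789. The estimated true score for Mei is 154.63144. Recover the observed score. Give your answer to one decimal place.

T̂ = ρX + (1 − ρ)μ  ⇒  X = (T̂ − (1 − ρ)μ) / ρ
X = (154.63144 − 0.211 × 149.14) / 0.789 = (154.63144 − 31.46854) / 0.789 = 123.16290 / 0.789 = 156.100

156.1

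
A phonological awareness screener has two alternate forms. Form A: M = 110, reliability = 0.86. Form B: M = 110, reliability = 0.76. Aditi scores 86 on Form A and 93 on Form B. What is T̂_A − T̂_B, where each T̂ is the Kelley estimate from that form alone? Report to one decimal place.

-7.7

T̂_A = 0.86(86) + 0.14(110) = 89.360
T̂_B = 0.76(93) + 0.24(110) = 97.080
T̂_A − T̂_B = -7.720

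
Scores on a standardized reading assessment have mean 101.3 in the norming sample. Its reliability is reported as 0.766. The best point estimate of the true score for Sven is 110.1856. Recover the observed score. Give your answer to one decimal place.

T̂ = ρX + (1 − ρ)μ  ⇒  X = (T̂ − (1 − ρ)μ) / ρ
X = (110.1856 − 0.234 × 101.3) / 0.766 = (110.1856 − 23.7042) / 0.766 = 86.4814 / 0.766 = 112.900

112.9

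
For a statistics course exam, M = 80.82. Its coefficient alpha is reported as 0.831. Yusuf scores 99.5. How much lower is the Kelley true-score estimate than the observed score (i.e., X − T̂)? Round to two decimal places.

3.16

T̂ = 0.831(99.5) + 0.169(80.82) = 82.6845 + 13.65858 = 96.3431 → 96.343
X − T̂ = 99.5 − 96.343 = 3.157 → 3.16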